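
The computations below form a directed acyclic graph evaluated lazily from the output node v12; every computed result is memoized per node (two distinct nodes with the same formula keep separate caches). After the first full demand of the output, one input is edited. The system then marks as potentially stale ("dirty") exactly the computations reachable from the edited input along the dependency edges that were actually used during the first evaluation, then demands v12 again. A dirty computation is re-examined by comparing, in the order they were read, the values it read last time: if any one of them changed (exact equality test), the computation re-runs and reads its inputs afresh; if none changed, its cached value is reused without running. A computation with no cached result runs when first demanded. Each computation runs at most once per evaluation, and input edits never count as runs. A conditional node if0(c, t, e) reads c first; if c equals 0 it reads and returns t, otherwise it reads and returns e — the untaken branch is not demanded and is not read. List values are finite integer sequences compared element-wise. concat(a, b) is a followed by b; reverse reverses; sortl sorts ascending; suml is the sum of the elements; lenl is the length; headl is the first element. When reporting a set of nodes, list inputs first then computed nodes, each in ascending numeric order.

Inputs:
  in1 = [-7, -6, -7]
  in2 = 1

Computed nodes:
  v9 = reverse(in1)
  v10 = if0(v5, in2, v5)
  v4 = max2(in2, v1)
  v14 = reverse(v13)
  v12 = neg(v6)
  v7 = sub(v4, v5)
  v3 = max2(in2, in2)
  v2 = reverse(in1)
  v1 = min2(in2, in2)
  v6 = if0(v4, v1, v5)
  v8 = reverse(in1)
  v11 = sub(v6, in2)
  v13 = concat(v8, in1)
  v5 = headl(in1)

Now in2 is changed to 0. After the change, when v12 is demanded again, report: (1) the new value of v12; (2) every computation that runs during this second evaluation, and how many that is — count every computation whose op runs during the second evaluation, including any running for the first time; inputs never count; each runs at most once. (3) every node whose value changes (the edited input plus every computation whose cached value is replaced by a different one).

First demand of the output computes:
  v1 = min2(1, 1) = 1
  v4 = max2(1, 1) = 1
  v5 = headl([-7, -6, -7]) = -7
  v6 = if0(v4=1 -> else branch v5) = -7
  v12 = neg(-7) = 7

After the edit, cleaning proceeds:
  v1: a read changed (in2 1->0; in2 1->0) — executes, giving 0.
  v4: a read changed (in2 1->0; v1 1->0) — executes, giving 0.
  v6: a read changed (v4 1->0) — executes, giving 0.
  v12: a read changed (v6 -7->0) — executes, giving 0.

Demanding v12 again yields 0.
4 computations run: v1, v4, v6, v12.
The nodes whose values change: in2, v1, v4, v6, v12.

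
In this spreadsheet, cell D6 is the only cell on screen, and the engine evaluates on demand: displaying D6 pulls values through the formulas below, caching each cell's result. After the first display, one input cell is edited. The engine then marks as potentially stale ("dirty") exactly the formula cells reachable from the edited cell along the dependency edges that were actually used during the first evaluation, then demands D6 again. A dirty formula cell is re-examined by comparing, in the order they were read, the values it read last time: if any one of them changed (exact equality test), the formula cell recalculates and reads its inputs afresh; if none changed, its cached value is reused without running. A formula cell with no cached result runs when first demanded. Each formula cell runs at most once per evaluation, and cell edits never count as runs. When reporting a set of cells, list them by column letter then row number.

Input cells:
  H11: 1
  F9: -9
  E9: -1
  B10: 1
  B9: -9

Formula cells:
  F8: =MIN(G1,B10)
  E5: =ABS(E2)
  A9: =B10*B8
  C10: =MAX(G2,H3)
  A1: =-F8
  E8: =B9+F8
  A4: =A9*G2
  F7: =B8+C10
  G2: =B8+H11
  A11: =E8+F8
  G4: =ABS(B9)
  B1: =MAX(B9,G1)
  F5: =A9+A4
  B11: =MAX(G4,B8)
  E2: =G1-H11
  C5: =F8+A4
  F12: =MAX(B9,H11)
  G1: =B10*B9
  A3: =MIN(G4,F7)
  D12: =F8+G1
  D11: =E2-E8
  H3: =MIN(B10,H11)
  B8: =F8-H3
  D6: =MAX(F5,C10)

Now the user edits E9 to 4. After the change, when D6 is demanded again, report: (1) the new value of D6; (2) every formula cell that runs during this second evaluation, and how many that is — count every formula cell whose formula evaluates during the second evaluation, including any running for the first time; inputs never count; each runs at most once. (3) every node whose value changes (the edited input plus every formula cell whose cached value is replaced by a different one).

Initial pass — values computed on the first demand:
  G1 = 1 * -9 = -9
  F8 = MIN(-9, 1) = -9
  H3 = MIN(1, 1) = 1
  B8 = -9 - 1 = -10
  A9 = 1 * -10 = -10
  G2 = -10 + 1 = -9
  A4 = -10 * -9 = 90
  C10 = MAX(-9, 1) = 1
  F5 = -10 + 90 = 80
  D6 = MAX(80, 1) = 80

Second demand — change propagation:
  no demanded computation ever read E9, so the edit dirties nothing and nothing runs.

The important point: nothing the output needs ever reads E9, so the edit is invisible to it.

D6 now evaluates to 80.
Run set: none (0 run).
Changed values: E9.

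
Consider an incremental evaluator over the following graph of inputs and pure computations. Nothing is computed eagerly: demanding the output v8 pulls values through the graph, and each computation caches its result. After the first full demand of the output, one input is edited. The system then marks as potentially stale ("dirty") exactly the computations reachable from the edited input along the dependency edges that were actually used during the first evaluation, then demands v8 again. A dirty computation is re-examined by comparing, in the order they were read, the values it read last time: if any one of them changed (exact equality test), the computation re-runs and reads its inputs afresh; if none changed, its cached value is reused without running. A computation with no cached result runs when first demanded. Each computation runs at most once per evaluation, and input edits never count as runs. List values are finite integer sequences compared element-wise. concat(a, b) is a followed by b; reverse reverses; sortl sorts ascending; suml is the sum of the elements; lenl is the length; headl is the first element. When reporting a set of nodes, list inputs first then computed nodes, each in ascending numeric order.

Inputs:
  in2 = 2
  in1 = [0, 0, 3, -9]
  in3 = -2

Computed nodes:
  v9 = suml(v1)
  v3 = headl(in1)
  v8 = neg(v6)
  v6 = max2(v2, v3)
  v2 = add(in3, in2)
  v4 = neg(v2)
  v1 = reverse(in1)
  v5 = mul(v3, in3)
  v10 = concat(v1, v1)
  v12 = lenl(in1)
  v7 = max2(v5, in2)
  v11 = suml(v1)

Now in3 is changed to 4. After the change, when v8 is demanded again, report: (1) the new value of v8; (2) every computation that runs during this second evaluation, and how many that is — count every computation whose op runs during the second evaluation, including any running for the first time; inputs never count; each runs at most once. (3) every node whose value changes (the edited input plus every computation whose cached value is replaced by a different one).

Initial pass — values computed on the first demand:
  v2 = add(-2, 2) = 0
  v3 = headl([0, 0, 3, -9]) = 0
  v6 = max2(0, 0) = 0
  v8 = neg(0) = 0

Second demand — change propagation:
  v2: re-runs because in3 -2->4; new result 6.
  v6: re-runs because v2 0->6; new result 6.
  v8: re-runs because v6 0->6; new result -6.

v8 now evaluates to -6.
Run set: v2, v6, v8 (3 run).
Changed values: in3, v2, v6, v8.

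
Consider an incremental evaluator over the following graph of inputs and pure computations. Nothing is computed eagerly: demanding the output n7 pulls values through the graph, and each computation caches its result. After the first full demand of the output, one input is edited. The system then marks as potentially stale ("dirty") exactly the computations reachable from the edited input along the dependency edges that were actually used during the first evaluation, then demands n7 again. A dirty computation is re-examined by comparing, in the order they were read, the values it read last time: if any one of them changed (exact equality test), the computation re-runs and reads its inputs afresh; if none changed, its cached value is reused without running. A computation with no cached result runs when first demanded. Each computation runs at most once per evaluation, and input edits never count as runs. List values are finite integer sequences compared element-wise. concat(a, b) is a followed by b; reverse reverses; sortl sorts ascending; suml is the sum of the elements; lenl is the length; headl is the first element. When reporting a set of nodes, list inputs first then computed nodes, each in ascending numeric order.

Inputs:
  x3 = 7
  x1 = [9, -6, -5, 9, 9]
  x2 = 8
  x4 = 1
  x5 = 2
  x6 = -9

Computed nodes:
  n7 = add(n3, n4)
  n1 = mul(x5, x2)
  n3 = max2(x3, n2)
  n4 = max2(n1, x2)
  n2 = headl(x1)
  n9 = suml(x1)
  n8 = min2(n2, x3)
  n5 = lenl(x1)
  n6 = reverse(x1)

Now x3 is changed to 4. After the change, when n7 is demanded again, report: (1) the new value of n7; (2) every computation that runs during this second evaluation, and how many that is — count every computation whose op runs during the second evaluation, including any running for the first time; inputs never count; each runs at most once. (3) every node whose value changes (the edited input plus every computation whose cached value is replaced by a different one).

Initial pass — values computed on the first demand:
  n1 = mul(2, 8) = 16
  n2 = headl([9, -6, -5, 9, 9]) = 9
  n3 = max2(7, 9) = 9
  n4 = max2(16, 8) = 16
  n7 = add(9, 16) = 25

Second demand — change propagation:
  n3: re-runs because x3 7->4; new result 9 (unchanged).
  n7: re-examined; everything it read last time is the same (n3 unchanged, n4 unchanged) — cache 25 kept, no run.

The important point: n3 recomputes to an identical value, and the output ends up unchanged.

n7 now evaluates to 25.
Run set: n3 (1 run).
Changed values: x3.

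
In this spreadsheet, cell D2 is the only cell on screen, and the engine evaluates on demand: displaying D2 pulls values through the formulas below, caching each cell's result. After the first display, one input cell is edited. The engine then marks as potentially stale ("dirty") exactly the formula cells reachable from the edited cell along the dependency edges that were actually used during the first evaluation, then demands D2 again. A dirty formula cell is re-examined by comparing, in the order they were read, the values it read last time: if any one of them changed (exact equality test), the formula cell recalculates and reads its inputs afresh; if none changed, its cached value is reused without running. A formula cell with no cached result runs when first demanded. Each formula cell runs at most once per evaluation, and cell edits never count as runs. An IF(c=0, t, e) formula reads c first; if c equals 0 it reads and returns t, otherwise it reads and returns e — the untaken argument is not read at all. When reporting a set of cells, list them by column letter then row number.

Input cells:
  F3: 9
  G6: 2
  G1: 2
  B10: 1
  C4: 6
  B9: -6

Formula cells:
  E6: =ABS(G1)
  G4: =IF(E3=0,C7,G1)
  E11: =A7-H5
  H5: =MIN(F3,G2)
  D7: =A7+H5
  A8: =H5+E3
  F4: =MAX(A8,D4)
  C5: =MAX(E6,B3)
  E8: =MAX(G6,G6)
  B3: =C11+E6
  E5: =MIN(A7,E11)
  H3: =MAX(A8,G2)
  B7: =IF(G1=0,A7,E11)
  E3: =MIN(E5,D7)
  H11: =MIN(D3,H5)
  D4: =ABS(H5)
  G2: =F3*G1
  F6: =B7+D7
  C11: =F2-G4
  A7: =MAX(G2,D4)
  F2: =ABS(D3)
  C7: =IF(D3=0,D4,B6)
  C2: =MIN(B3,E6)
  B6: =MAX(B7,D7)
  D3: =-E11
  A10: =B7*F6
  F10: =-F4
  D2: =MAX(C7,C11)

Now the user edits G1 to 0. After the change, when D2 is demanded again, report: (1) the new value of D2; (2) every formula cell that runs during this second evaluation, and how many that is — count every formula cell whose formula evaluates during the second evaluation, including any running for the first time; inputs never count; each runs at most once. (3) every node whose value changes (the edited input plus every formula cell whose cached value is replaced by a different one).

D2 now evaluates to 0.
Run set: A7, C7, C11, D2, D3, D4, D7, E3, E5, E11, F2, G2, G4, H5 (14 run).
Changed values: A7, C7, C11, D2, D3, D4, D7, E3, E5, E11, F2, G1, G2, G4, H5.
The important point: the flipped condition redirects demand; B6, B7 are left stale, never re-checked.

Initial pass — values computed on the first demand:
  G2 = 9 * 2 = 18
  H5 = MIN(9, 18) = 9
  D4 = ABS(9) = 9
  A7 = MAX(18, 9) = 18
  D7 = 18 + 9 = 27
  E11 = 18 - 9 = 9
  B7 = IF(G1=0: G1=2 -> else branch E11) = 9
  B6 = MAX(9, 27) = 27
  D3 = -(9) = -9
  C7 = IF(D3=0: D3=-9 -> else branch B6) = 27
  E5 = MIN(18, 9) = 9
  E3 = MIN(9, 27) = 9
  F2 = ABS(-9) = 9
  G4 = IF(E3=0: E3=9 -> else branch G1) = 2
  C11 = 9 - 2 = 7
  D2 = MAX(27, 7) = 27

Second demand — change propagation:
  G2: re-runs because G1 2->0; new result 0.
  H5: re-runs because G2 18->0; new result 0.
  D4: re-runs because H5 9->0; new result 0.
  A7: re-runs because G2 18->0; D4 9->0; new result 0.
  D7: re-runs because A7 18->0; H5 9->0; new result 0.
  E11: re-runs because A7 18->0; H5 9->0; new result 0.
  B7: dirty yet unreached — the second evaluation never asks for it.
  B6: dirty yet unreached — the second evaluation never asks for it.
  D3: re-runs because E11 9->0; new result 0.
  C7: re-runs because D3 -9->0; new result 0.
  E5: re-runs because A7 18->0; E11 9->0; new result 0.
  E3: re-runs because E5 9->0; D7 27->0; new result 0.
  F2: re-runs because D3 -9->0; new result 0.
  G4: re-runs because E3 9->0; G1 2->0; new result 0.
  C11: re-runs because F2 9->0; G4 2->0; new result 0.
  D2: re-runs because C7 27->0; C11 7->0; new result 0.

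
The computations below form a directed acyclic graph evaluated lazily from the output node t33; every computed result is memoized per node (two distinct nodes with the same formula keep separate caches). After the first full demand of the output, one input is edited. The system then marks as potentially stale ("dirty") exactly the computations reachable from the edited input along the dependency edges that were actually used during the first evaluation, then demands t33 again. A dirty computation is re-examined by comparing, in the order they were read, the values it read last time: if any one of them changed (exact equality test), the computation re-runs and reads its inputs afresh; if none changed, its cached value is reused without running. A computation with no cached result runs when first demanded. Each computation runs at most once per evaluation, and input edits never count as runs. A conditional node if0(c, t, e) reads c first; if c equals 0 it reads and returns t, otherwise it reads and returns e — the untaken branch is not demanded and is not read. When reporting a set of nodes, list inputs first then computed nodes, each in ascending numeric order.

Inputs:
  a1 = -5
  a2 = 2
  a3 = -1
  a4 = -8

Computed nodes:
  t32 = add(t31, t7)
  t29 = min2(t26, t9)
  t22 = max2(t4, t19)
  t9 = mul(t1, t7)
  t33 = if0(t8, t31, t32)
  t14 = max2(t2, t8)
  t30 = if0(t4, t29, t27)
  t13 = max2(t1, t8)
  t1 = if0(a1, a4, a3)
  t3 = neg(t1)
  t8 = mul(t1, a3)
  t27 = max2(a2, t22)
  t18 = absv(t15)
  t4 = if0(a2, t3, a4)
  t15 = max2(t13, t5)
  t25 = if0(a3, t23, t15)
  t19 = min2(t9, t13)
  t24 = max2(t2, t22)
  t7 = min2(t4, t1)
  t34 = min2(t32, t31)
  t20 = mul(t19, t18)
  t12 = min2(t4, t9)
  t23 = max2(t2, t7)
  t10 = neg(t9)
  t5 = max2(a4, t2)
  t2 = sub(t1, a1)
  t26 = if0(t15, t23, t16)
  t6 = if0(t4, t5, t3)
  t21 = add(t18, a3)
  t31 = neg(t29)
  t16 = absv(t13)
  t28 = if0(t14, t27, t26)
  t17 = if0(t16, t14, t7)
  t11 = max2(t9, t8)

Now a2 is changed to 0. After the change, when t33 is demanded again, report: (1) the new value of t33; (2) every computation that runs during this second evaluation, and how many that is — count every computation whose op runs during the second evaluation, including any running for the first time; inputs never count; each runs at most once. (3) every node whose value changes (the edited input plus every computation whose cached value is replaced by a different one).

Demanding t33 again yields -2.
7 computations run: t3, t4, t7, t9, t29, t32, t33.
The nodes whose values change: a2, t4, t7, t9, t32, t33.
Note the branch switch — t3 had no cache and runs now for the first time.

First demand of the output computes:
  t1 = if0(a1=-5 -> else branch a3) = -1
  t2 = sub(-1, -5) = 4
  t4 = if0(a2=2 -> else branch a4) = -8
  t5 = max2(-8, 4) = 4
  t7 = min2(-8, -1) = -8
  t8 = mul(-1, -1) = 1
  t9 = mul(-1, -8) = 8
  t13 = max2(-1, 1) = 1
  t15 = max2(1, 4) = 4
  t16 = absv(1) = 1
  t26 = if0(t15=4 -> else branch t16) = 1
  t29 = min2(1, 8) = 1
  t31 = neg(1) = -1
  t32 = add(-1, -8) = -9
  t33 = if0(t8=1 -> else branch t32) = -9

After the edit, cleaning proceeds:
  t3: had never run; runs now, result 1.
  t4: a read changed (a2 2->0) — executes, giving 1.
  t7: a read changed (t4 -8->1) — executes, giving -1.
  t9: a read changed (t7 -8->-1) — executes, giving 1.
  t29: a read changed (t9 8->1) — executes, giving 1 — identical to its old value.
  t31: dirty, but its reads are unchanged (t29 unchanged); cached -1 stands.
  t32: a read changed (t7 -8->-1) — executes, giving -2.
  t33: a read changed (t32 -9->-2) — executes, giving -2.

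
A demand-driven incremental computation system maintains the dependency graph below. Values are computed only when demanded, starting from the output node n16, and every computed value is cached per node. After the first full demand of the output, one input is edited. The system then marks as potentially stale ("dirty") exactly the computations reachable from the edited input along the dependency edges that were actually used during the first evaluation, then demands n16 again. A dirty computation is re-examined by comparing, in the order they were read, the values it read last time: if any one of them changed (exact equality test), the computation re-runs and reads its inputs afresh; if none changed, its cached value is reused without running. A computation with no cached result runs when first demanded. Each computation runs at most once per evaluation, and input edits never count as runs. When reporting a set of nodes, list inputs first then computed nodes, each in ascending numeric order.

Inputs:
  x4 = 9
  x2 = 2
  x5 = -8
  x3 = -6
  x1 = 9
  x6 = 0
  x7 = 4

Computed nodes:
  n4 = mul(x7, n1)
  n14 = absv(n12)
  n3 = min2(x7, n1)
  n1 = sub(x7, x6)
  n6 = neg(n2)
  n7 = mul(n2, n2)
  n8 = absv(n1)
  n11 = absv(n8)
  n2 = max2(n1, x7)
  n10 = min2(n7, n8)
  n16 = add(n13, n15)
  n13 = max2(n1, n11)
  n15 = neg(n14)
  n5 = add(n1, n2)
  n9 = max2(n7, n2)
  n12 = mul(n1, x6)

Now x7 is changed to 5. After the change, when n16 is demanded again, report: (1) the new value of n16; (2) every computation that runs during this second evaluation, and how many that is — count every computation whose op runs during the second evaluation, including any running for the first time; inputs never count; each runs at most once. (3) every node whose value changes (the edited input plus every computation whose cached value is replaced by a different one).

First evaluation (everything demanded from the output):
  n1 = sub(4, 0) = 4
  n8 = absv(4) = 4
  n11 = absv(4) = 4
  n12 = mul(4, 0) = 0
  n13 = max2(4, 4) = 4
  n14 = absv(0) = 0
  n15 = neg(0) = 0
  n16 = add(4, 0) = 4

Propagation after the edit:
  n1: runs — x7 4->5; result 5.
  n8: runs — n1 4->5; result 5.
  n11: runs — n8 4->5; result 5.
  n12: runs — n1 4->5; result 0 (same value as before).
  n13: runs — n1 4->5; n11 4->5; result 5.
  n14: checked — values it read are unchanged (n12 unchanged); reused cached 0 without running.
  n15: checked — values it read are unchanged (n14 unchanged); reused cached 0 without running.
  n16: runs — n13 4->5; result 5.

Key observation: the cutoff stops propagation at n14 — its inputs' values are unchanged, so it reuses its cache.

New value of n16: 5.
Computations that run: n1, n8, n11, n12, n13, n16 — 6 in total.
Values that change: x7, n1, n8, n11, n13, n16.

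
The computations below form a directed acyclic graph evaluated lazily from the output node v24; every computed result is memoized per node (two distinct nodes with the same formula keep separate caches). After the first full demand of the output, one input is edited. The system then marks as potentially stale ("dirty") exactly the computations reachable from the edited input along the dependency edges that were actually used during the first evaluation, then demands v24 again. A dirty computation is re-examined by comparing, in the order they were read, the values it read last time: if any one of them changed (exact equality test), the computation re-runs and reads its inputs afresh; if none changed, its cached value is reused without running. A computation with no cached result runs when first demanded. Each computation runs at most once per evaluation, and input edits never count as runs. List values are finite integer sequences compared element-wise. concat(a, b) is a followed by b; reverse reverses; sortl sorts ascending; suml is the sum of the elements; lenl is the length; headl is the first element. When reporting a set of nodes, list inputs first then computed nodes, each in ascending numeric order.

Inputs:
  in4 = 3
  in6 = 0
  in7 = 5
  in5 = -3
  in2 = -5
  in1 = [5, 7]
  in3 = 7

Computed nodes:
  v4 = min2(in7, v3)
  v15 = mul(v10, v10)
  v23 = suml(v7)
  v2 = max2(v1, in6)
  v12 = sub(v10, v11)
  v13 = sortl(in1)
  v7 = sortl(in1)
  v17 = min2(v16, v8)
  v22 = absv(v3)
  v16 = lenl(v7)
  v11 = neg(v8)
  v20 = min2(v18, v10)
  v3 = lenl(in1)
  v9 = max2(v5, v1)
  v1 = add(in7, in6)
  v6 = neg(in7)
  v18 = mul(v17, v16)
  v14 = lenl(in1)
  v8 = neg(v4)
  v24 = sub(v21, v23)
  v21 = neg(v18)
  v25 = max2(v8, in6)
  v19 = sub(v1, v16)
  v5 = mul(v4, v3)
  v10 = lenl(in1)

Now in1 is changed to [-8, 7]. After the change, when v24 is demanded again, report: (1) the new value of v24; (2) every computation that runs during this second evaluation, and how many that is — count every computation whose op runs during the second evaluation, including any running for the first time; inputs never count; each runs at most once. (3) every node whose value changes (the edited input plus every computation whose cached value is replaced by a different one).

Demanding v24 again yields 5.
5 computations run: v3, v7, v16, v23, v24.
The nodes whose values change: in1, v7, v23, v24.
Note where the cutoff bites: v4 is checked, finds nothing changed, and keeps its cache.

First demand of the output computes:
  v3 = lenl([5, 7]) = 2
  v4 = min2(5, 2) = 2
  v7 = sortl([5, 7]) = [5, 7]
  v8 = neg(2) = -2
  v16 = lenl([5, 7]) = 2
  v17 = min2(2, -2) = -2
  v18 = mul(-2, 2) = -4
  v21 = neg(-4) = 4
  v23 = suml([5, 7]) = 12
  v24 = sub(4, 12) = -8

After the edit, cleaning proceeds:
  v3: a read changed (in1 [5, 7]->[-8, 7]) — executes, giving 2 — identical to its old value.
  v4: dirty, but its reads are unchanged (in7 unchanged, v3 unchanged); cached 2 stands.
  v7: a read changed (in1 [5, 7]->[-8, 7]) — executes, giving [-8, 7].
  v8: dirty, but its reads are unchanged (v4 unchanged); cached -2 stands.
  v16: a read changed (v7 [5, 7]->[-8, 7]) — executes, giving 2 — identical to its old value.
  v17: dirty, but its reads are unchanged (v16 unchanged, v8 unchanged); cached -2 stands.
  v18: dirty, but its reads are unchanged (v17 unchanged, v16 unchanged); cached -4 stands.
  v21: dirty, but its reads are unchanged (v18 unchanged); cached 4 stands.
  v23: a read changed (v7 [5, 7]->[-8, 7]) — executes, giving -1.
  v24: a read changed (v23 12->-1) — executes, giving 5.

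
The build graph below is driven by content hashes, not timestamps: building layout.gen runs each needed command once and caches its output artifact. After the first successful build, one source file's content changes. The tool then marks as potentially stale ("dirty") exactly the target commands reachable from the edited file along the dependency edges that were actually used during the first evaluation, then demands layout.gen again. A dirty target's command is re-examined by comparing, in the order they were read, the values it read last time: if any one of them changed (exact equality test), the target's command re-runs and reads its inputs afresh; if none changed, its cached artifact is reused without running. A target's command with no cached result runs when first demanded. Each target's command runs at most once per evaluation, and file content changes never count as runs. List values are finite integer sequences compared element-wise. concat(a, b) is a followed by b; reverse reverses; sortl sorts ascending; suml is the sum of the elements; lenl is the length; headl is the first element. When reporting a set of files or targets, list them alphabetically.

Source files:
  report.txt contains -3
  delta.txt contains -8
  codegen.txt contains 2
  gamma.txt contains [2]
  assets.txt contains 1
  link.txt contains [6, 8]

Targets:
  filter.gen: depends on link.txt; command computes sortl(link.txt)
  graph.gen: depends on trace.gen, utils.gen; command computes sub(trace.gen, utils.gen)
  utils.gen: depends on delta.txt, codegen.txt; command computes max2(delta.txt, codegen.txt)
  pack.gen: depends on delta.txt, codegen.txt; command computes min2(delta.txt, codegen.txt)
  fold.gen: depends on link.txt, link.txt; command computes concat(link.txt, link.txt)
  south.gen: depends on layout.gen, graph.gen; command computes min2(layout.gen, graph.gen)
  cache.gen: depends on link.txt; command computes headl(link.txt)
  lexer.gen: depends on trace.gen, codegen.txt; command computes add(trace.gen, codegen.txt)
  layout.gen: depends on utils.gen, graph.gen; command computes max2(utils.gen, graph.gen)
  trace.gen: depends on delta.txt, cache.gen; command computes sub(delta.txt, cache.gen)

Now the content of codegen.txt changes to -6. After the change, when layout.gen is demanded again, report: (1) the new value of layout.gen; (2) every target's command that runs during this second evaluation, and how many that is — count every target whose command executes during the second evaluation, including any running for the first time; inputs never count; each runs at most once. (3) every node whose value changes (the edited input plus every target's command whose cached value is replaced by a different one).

layout.gen now evaluates to -6.
Run set: graph.gen, layout.gen, utils.gen (3 run).
Changed values: codegen.txt, graph.gen, layout.gen, utils.gen.

Initial pass — values computed on the first demand:
  cache.gen = headl([6, 8]) = 6
  trace.gen = sub(-8, 6) = -14
  utils.gen = max2(-8, 2) = 2
  graph.gen = sub(-14, 2) = -16
  layout.gen = max2(2, -16) = 2

Second demand — change propagation:
  utils.gen: re-runs because codegen.txt 2->-6; new result -6.
  graph.gen: re-runs because utils.gen 2->-6; new result -8.
  layout.gen: re-runs because utils.gen 2->-6; graph.gen -16->-8; new result -6.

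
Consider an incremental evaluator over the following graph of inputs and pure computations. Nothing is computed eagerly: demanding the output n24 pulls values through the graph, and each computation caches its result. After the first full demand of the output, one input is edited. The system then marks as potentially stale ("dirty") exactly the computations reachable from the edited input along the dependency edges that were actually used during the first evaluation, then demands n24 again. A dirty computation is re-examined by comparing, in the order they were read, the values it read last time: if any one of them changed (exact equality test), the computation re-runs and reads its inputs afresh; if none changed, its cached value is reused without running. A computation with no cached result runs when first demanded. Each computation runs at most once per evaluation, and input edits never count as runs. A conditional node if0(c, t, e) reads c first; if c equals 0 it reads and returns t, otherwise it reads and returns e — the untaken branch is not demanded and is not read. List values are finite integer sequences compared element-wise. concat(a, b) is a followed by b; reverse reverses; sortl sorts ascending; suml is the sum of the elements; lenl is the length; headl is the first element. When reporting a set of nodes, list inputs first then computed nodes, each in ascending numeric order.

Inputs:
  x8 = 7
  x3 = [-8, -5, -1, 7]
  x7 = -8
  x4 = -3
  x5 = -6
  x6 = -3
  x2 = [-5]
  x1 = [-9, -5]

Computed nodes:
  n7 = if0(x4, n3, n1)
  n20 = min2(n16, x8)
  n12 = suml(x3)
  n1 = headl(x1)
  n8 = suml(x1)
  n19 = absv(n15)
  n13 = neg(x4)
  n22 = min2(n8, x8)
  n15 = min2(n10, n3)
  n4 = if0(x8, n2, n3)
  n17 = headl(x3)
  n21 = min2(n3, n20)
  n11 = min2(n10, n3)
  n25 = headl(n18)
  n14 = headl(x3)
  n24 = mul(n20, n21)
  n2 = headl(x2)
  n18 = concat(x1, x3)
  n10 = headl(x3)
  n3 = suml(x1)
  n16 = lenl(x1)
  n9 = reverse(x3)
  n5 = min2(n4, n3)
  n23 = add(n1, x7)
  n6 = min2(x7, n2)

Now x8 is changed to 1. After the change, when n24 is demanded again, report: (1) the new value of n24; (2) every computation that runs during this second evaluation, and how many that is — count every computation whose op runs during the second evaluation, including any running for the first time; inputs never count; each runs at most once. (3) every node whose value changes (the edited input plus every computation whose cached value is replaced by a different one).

Initial pass — values computed on the first demand:
  n3 = suml([-9, -5]) = -14
  n16 = lenl([-9, -5]) = 2
  n20 = min2(2, 7) = 2
  n21 = min2(-14, 2) = -14
  n24 = mul(2, -14) = -28

Second demand — change propagation:
  n20: re-runs because x8 7->1; new result 1.
  n21: re-runs because n20 2->1; new result -14 (unchanged).
  n24: re-runs because n20 2->1; new result -14.

n24 now evaluates to -14.
Run set: n20, n21, n24 (3 run).
Changed values: x8, n20, n24.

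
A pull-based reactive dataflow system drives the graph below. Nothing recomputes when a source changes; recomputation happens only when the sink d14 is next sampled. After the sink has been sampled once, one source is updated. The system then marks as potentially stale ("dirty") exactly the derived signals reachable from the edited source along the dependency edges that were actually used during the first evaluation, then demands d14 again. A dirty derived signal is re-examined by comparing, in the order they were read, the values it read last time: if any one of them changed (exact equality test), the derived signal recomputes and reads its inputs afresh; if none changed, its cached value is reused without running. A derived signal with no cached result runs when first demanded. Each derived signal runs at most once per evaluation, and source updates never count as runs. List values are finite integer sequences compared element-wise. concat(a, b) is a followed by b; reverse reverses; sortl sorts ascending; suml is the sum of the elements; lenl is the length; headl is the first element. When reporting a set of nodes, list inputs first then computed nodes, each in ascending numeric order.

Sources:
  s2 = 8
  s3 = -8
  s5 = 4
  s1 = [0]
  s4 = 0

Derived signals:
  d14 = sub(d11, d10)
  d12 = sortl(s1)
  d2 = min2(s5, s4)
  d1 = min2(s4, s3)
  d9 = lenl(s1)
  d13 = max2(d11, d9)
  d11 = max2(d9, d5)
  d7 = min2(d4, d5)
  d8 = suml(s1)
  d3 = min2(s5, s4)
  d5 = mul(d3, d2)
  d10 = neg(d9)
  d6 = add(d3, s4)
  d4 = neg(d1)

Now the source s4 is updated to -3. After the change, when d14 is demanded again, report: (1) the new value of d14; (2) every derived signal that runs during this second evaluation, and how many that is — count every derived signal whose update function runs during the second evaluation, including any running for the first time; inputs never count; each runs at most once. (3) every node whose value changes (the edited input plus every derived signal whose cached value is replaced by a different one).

New value of d14: 10.
Derived signals that run: d2, d3, d5, d11, d14 — 5 in total.
Values that change: s4, d2, d3, d5, d11, d14.

First evaluation (everything demanded from the output):
  d2 = min2(4, 0) = 0
  d3 = min2(4, 0) = 0
  d5 = mul(0, 0) = 0
  d9 = lenl([0]) = 1
  d10 = neg(1) = -1
  d11 = max2(1, 0) = 1
  d14 = sub(1, -1) = 2

Propagation after the edit:
  d2: runs — s4 0->-3; result -3.
  d3: runs — s4 0->-3; result -3.
  d5: runs — d3 0->-3; d2 0->-3; result 9.
  d11: runs — d5 0->9; result 9.
  d14: runs — d11 1->9; result 10.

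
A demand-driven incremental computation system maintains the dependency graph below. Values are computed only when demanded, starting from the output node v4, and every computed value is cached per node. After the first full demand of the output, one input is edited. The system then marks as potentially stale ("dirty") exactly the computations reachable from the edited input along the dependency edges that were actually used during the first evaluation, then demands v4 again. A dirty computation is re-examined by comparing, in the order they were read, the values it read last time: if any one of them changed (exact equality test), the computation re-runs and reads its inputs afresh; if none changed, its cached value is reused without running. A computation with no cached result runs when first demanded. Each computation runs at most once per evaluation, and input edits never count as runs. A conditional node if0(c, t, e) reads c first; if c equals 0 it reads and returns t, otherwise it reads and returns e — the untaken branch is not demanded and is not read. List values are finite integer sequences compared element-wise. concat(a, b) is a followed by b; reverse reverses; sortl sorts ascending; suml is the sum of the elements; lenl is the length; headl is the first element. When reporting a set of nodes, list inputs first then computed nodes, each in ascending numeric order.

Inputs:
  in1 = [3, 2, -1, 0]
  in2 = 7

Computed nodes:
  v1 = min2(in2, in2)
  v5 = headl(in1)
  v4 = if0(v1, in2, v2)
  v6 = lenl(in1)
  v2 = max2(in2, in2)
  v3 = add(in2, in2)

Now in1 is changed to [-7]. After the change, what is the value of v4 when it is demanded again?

First evaluation (everything demanded from the output):
  v1 = min2(7, 7) = 7
  v2 = max2(7, 7) = 7
  v4 = if0(v1=7 -> else branch v2) = 7

Propagation after the edit:
  in1 feeds no computation that the output demands — nothing is marked dirty and nothing runs.

Key observation: in1 is never demanded by the output, so the edit triggers no recomputation at all.

New value of v4: 7.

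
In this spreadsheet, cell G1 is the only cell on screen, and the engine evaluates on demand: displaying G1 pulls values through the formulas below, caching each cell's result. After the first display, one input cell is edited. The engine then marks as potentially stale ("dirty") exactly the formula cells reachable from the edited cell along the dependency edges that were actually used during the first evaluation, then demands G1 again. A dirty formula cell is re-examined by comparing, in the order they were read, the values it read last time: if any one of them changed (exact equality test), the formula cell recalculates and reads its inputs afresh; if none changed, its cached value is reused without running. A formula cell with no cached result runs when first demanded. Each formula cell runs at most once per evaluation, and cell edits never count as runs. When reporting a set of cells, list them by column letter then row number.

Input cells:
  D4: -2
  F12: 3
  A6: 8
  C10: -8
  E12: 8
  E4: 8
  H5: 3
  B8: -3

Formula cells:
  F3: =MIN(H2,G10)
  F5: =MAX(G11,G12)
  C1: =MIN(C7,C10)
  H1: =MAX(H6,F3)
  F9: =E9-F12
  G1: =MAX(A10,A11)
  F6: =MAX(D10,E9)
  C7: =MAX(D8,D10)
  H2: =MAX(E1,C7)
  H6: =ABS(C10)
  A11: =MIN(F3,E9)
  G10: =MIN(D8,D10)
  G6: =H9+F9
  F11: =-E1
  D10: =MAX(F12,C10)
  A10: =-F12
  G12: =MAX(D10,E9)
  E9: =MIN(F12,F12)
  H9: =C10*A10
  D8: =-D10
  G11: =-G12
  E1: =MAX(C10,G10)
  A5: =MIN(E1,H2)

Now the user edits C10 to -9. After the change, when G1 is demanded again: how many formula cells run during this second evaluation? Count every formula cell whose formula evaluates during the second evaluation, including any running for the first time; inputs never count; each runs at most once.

Initial pass — values computed on the first demand:
  A10 = -(3) = -3
  D10 = MAX(3, -8) = 3
  D8 = -(3) = -3
  C7 = MAX(-3, 3) = 3
  E9 = MIN(3, 3) = 3
  G10 = MIN(-3, 3) = -3
  E1 = MAX(-8, -3) = -3
  H2 = MAX(-3, 3) = 3
  F3 = MIN(3, -3) = -3
  A11 = MIN(-3, 3) = -3
  G1 = MAX(-3, -3) = -3

Second demand — change propagation:
  D10: re-runs because C10 -8->-9; new result 3 (unchanged).
  D8: re-examined; everything it read last time is the same (D10 unchanged) — cache -3 kept, no run.
  C7: re-examined; everything it read last time is the same (D8 unchanged, D10 unchanged) — cache 3 kept, no run.
  G10: re-examined; everything it read last time is the same (D8 unchanged, D10 unchanged) — cache -3 kept, no run.
  E1: re-runs because C10 -8->-9; new result -3 (unchanged).
  H2: re-examined; everything it read last time is the same (E1 unchanged, C7 unchanged) — cache 3 kept, no run.
  F3: re-examined; everything it read last time is the same (H2 unchanged, G10 unchanged) — cache -3 kept, no run.
  A11: re-examined; everything it read last time is the same (F3 unchanged, E9 unchanged) — cache -3 kept, no run.
  G1: re-examined; everything it read last time is the same (A10 unchanged, A11 unchanged) — cache -3 kept, no run.

The important point: at D8 every value read last time is unchanged, so the dirty flag clears without a run.

Run set: D10, E1 (2 run).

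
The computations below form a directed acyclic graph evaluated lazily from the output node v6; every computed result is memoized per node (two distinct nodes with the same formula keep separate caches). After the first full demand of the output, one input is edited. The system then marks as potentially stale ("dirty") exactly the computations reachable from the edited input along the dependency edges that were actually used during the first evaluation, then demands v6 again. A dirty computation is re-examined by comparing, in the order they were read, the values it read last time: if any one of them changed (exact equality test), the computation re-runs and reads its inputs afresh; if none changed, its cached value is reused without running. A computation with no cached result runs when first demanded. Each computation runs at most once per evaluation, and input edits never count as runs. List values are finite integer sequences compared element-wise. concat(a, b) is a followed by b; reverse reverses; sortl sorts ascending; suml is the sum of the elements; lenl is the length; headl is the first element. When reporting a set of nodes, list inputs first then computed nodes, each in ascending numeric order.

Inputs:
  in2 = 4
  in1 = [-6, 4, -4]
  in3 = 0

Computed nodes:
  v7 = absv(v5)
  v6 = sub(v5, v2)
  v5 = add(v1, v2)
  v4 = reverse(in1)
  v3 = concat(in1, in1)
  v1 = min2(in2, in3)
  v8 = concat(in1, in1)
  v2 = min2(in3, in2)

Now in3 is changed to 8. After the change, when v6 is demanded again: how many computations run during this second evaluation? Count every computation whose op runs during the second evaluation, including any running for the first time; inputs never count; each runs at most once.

First demand of the output computes:
  v1 = min2(4, 0) = 0
  v2 = min2(0, 4) = 0
  v5 = add(0, 0) = 0
  v6 = sub(0, 0) = 0

After the edit, cleaning proceeds:
  v1: a read changed (in3 0->8) — executes, giving 4.
  v2: a read changed (in3 0->8) — executes, giving 4.
  v5: a read changed (v1 0->4; v2 0->4) — executes, giving 8.
  v6: a read changed (v5 0->8; v2 0->4) — executes, giving 4.

4 computations run: v1, v2, v5, v6.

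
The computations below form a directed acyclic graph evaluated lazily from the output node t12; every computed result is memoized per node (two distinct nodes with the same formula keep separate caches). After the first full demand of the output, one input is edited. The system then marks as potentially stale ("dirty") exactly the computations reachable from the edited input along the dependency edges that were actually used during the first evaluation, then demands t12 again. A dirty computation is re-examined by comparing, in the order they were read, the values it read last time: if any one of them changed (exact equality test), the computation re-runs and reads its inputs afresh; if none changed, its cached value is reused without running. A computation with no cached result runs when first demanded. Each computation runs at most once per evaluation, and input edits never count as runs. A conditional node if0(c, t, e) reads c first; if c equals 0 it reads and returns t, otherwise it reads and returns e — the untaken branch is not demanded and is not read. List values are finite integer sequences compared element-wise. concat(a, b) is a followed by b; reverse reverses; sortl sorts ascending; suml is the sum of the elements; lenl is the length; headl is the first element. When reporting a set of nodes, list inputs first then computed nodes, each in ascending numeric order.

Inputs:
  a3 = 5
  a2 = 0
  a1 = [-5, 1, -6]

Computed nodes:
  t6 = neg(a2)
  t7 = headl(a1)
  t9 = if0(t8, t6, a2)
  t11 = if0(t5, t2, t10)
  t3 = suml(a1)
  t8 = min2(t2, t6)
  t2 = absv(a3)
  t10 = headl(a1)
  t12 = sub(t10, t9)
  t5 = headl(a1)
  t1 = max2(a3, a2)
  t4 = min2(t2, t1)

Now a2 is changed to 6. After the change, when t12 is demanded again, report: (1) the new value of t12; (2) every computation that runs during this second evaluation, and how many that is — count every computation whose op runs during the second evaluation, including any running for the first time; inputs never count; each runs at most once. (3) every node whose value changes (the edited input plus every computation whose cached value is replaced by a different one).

First demand of the output computes:
  t2 = absv(5) = 5
  t6 = neg(0) = 0
  t8 = min2(5, 0) = 0
  t9 = if0(t8=0 -> then branch t6) = 0
  t10 = headl([-5, 1, -6]) = -5
  t12 = sub(-5, 0) = -5

After the edit, cleaning proceeds:
  t6: a read changed (a2 0->6) — executes, giving -6.
  t8: a read changed (t6 0->-6) — executes, giving -6.
  t9: a read changed (t8 0->-6; t6 0->-6) — executes, giving 6.
  t12: a read changed (t9 0->6) — executes, giving -11.

Demanding t12 again yields -11.
4 computations run: t6, t8, t9, t12.
The nodes whose values change: a2, t6, t8, t9, t12.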